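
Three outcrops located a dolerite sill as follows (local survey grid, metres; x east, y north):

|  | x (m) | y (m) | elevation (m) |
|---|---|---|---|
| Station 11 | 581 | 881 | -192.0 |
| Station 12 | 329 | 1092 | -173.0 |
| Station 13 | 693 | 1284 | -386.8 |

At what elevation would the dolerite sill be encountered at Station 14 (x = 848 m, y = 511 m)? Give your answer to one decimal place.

-157.2 m

Two edge vectors: Station 11→Station 12 = (-252, 211, 19), Station 11→Station 13 = (112, 403, -194.8).
Normal n = (Station 11→Station 12) × (Station 11→Station 13) = (-48759.8, -46961.6, -125188).
So ∂z/∂x = −n_x/n_z = −0.389493 and ∂z/∂y = −n_y/n_z = −0.375129.
Intercept c from Station 11: -192 + 226.30 + 330.49 = 364.78.
At (848, 511): z = −330.3 − 191.7 + 364.78 = -157.2 m.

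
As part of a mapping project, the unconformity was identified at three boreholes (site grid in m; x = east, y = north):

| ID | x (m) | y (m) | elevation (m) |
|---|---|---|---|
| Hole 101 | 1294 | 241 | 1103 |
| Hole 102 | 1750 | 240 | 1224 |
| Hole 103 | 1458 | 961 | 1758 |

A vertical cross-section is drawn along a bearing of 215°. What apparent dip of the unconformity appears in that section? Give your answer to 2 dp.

Let the plane be z = a·x + b·y + c.
Hole 102−Hole 101: 456a − 1b = 121;  Hole 103−Hole 101: 164a + 720b = 655.
Solving gives a = 0.26721, b = 0.84886.
Unit vector along 215° is (sin 215°, cos 215°) = (-0.5736, -0.8192).
Slope in that direction = a·(-0.5736) + b·(-0.8192) = −0.84861.
Apparent dip = arctan|0.84861| = 40.32° (true dip is 41.7°, so apparent ≤ true as expected).

40.32°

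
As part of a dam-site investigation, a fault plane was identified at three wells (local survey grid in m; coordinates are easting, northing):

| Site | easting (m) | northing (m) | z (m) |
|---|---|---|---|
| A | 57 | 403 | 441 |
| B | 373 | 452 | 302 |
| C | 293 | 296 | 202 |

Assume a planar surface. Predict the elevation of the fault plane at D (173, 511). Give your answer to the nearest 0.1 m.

Two edge vectors: A→B = (316, 49, -139), A→C = (236, -107, -239).
Normal n = (A→B) × (A→C) = (-26584, 42720, -45376).
So ∂z/∂easting = −n_x/n_z = −0.58586 and ∂z/∂northing = −n_y/n_z = 0.94147.
Intercept c from A: 441 + 33.39 − 379.41 = 94.98.
At (173, 511): z = −101.4 + 481.1 + 94.98 = 474.7 m.

474.7 m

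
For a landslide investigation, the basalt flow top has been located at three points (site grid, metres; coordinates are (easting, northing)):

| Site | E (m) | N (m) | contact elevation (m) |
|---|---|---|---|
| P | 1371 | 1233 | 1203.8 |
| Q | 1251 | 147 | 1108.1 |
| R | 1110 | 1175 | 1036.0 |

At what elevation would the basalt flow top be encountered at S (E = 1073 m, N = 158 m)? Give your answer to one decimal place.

Two edge vectors: P→Q = (-120, -1086, -95.7), P→R = (-261, -58, -167.8).
Normal n = (P→Q) × (P→R) = (176680.2, 4841.7, -276486).
So ∂z/∂E = −n_x/n_z = 0.639020 and ∂z/∂N = −n_y/n_z = 0.017512.
Intercept c from P: 1203.8 − 876.10 − 21.59 = 306.11.
At (1073, 158): z = 685.7 + 2.8 + 306.11 = 994.5 m.

994.5 m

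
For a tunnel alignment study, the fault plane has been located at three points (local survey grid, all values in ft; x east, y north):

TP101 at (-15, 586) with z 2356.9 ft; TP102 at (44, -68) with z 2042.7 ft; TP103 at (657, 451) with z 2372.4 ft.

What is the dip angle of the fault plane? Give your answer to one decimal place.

26.9°

Two edge vectors: TP101→TP102 = (59, -654, -314.2), TP101→TP103 = (672, -135, 15.5).
Normal n = (TP101→TP102) × (TP101→TP103) = (-52554, -212056.9, 431523).
So ∂z/∂x = −n_x/n_z = 0.12179 and ∂z/∂y = −n_y/n_z = 0.49142.
Gradient magnitude |∇z| = √(a² + b²) = √(0.01483 + 0.24149) = 0.50628.
True dip = arctan(0.50628) = 26.9°, dipping toward SSW (azimuth ≈ 194°).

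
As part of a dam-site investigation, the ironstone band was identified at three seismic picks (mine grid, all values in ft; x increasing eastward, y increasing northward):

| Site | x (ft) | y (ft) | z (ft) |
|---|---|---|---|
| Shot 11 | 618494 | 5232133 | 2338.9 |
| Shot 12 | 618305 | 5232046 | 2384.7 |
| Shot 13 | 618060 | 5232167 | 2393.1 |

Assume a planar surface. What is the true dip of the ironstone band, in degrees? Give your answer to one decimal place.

14.6°

Let the plane be z = a·x + b·y + c.
Shot 12−Shot 11: −189a − 87b = 45.8;  Shot 13−Shot 11: −434a + 34b = 54.2.
Solving gives a = −0.14197, b = −0.21803.
Gradient magnitude |∇z| = √(a² + b²) = √(0.02015 + 0.04754) = 0.26017.
True dip = arctan(0.26017) = 14.6°, dipping toward NNE (azimuth ≈ 033°).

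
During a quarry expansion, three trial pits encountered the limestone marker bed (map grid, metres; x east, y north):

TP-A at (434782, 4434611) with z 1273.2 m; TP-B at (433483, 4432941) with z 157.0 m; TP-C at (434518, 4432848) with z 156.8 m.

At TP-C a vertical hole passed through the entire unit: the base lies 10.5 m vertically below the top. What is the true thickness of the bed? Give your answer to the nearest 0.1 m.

Let the plane be z = a·x + b·y + c.
TP-B−TP-A: −1299a − 1670b = −1116.2;  TP-C−TP-A: −264a − 1763b = −1116.4.
Solving gives a = 0.05595, b = 0.62486.
|∇z| = √(a²+b²) = 0.62736, so dip δ = arctan(0.62736) = 32.10°.
True thickness = vertical thickness × cos δ = 10.5 × cos 32.10° = 8.9 m.

8.9 m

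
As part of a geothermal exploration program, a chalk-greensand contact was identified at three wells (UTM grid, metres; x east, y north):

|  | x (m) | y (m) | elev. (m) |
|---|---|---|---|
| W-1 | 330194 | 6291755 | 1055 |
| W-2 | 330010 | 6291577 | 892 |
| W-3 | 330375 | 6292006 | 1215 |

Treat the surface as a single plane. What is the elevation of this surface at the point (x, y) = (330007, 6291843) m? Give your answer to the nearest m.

888 m

Let the plane be z = a·x + b·y + c.
W-2−W-1: −184a − 178b = −163;  W-3−W-1: 181a + 251b = 160.
Solving gives a = 0.89023342, b = −0.00451096.
Then c = 1055 − a·330194 − b·6291755 = −264512.91.
At (330007, 6291843): z = 293783.3 − 28382.2 − 264512.91 = 888.1 m.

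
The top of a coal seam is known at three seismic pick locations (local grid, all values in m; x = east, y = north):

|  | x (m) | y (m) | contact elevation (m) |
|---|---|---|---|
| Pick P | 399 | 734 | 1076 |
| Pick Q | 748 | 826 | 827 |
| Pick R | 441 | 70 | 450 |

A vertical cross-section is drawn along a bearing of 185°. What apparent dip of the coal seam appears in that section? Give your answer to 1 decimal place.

Let the plane be z = a·x + b·y + c.
Pick Q−Pick P: 349a + 92b = −249;  Pick R−Pick P: 42a − 664b = −626.
Solving gives a = −0.94621, b = 0.88292.
Unit vector along 185° is (sin 185°, cos 185°) = (-0.0872, -0.9962).
Slope in that direction = a·(-0.0872) + b·(-0.9962) = −0.79709.
Apparent dip = arctan|0.79709| = 38.6° (true dip is 52.3°, so apparent ≤ true as expected).

38.6°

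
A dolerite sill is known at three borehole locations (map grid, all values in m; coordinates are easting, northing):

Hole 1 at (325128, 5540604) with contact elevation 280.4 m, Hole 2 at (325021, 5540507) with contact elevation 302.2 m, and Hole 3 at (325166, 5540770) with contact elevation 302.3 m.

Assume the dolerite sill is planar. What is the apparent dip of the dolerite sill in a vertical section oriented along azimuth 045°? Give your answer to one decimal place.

Two edge vectors: Hole 1→Hole 2 = (-107, -97, 21.8), Hole 1→Hole 3 = (38, 166, 21.9).
Normal n = (Hole 1→Hole 2) × (Hole 1→Hole 3) = (-5743.1, 3171.7, -14076).
So ∂z/∂easting = −n_x/n_z = −0.40801 and ∂z/∂northing = −n_y/n_z = 0.22533.
Unit vector along 045° is (sin 45°, cos 45°) = (0.7071, 0.7071).
Slope in that direction = a·(0.7071) + b·(0.7071) = −0.12917.
Apparent dip = arctan|0.12917| = 7.4° (true dip is 25.0°, so apparent ≤ true as expected).

7.4°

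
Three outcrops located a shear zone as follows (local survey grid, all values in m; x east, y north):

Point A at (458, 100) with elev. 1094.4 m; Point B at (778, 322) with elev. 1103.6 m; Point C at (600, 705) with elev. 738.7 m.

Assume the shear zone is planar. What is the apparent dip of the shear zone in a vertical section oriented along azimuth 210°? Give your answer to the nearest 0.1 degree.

Two edge vectors: Point A→Point B = (320, 222, 9.2), Point A→Point C = (142, 605, -355.7).
Normal n = (Point A→Point B) × (Point A→Point C) = (-84531.4, 115130.4, 162076).
So ∂z/∂x = −n_x/n_z = 0.52155 and ∂z/∂y = −n_y/n_z = −0.71035.
Unit vector along 210° is (sin 210°, cos 210°) = (-0.5000, -0.8660).
Slope in that direction = a·(-0.5000) + b·(-0.8660) = 0.35440.
Apparent dip = arctan|0.35440| = 19.5° (true dip is 41.4°, so apparent ≤ true as expected).

19.5°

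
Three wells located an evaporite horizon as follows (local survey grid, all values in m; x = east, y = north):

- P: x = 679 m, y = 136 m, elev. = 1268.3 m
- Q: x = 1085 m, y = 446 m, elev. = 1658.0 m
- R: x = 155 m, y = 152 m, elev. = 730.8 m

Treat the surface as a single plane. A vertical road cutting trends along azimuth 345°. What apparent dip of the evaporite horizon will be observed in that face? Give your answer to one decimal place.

Let the plane be z = a·x + b·y + c.
Q−P: 406a + 310b = 389.7;  R−P: −524a + 16b = −537.5.
Solving gives a = 1.02323, b = −0.08300.
Unit vector along 345° is (sin 345°, cos 345°) = (-0.2588, 0.9659).
Slope in that direction = a·(-0.2588) + b·(0.9659) = −0.34501.
Apparent dip = arctan|0.34501| = 19.0° (true dip is 45.8°, so apparent ≤ true as expected).

19.0°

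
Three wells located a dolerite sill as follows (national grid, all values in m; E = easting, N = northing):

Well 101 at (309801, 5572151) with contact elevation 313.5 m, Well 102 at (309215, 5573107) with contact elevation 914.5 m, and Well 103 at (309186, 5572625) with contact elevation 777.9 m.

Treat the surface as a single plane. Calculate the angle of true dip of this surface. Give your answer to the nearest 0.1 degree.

Two edge vectors: Well 101→Well 102 = (-586, 956, 601), Well 101→Well 103 = (-615, 474, 464.4).
Normal n = (Well 101→Well 102) × (Well 101→Well 103) = (159092.4, -97476.6, 310176).
So ∂z/∂E = −n_x/n_z = −0.51291 and ∂z/∂N = −n_y/n_z = 0.31426.
Gradient magnitude |∇z| = √(a² + b²) = √(0.26308 + 0.09876) = 0.60153.
True dip = arctan(0.60153) = 31.0°, dipping toward ESE (azimuth ≈ 121°).

31.0°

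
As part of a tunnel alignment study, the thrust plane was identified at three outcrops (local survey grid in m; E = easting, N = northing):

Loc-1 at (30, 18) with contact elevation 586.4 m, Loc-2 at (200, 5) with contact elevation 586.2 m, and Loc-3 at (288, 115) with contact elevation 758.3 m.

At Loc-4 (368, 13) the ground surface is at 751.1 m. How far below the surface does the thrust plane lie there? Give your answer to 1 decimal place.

Let the plane be z = a·E + b·N + c.
Loc-2−Loc-1: 170a − 13b = −0.2;  Loc-3−Loc-1: 258a + 97b = 171.9.
Solving gives a = 0.11164, b = 1.47524.
Then c = 586.4 − a·30 − b·18 = 556.50.
At (368, 13): z_contact = 41.08 + 19.18 + 556.50 = 616.76 m.
Depth below ground = 751.1 − 616.76 = 134.3 m.

134.3 m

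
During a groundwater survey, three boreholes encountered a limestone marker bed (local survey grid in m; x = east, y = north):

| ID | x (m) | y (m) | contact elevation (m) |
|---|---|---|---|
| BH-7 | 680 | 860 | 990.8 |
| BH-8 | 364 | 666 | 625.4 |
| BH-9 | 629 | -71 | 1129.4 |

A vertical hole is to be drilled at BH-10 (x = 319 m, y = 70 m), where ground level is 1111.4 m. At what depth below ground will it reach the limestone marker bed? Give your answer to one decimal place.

Let the plane be z = a·x + b·y + c.
BH-8−BH-7: −316a − 194b = −365.4;  BH-9−BH-7: −51a − 931b = 138.6.
Solving gives a = 1.29115, b = −0.21960.
Then c = 990.8 − a·680 − b·860 = 301.68.
At (319, 70): z_contact = 411.88 − 15.37 + 301.68 = 698.18 m.
Depth below ground = 1111.4 − 698.18 = 413.2 m.

413.2 m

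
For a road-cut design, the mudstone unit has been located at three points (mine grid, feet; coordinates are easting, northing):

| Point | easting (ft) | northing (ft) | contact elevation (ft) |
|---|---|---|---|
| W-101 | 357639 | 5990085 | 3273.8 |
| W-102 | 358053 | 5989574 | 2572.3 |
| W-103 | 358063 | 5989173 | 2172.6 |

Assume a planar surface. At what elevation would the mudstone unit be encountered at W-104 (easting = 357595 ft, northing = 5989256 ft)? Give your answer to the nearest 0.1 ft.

Let the plane be z = a·easting + b·northing + c.
W-102−W-101: 414a − 511b = −701.5;  W-103−W-101: 424a − 912b = −1101.2.
Solving gives a = −0.478886790, b = 0.984815791.
Then c = 3273.8 − a·357639 − b·5990085 = −5724587.90.
At (357595, 5989256): z = −171247.5 + 5898313.9 − 5724587.90 = 2478.5 ft.

2478.5 ft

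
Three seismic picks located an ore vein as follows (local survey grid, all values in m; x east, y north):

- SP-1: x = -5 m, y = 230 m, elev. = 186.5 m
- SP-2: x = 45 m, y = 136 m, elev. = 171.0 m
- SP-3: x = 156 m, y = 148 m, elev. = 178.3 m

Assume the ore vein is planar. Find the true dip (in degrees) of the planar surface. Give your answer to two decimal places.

11.00°

Two edge vectors: SP-1→SP-2 = (50, -94, -15.5), SP-1→SP-3 = (161, -82, -8.2).
Normal n = (SP-1→SP-2) × (SP-1→SP-3) = (-500.2, -2085.5, 11034).
So ∂z/∂x = −n_x/n_z = 0.04533 and ∂z/∂y = −n_y/n_z = 0.18901.
Gradient magnitude |∇z| = √(a² + b²) = √(0.00206 + 0.03572) = 0.19437.
True dip = arctan(0.19437) = 11.00°, dipping toward SSW (azimuth ≈ 193°).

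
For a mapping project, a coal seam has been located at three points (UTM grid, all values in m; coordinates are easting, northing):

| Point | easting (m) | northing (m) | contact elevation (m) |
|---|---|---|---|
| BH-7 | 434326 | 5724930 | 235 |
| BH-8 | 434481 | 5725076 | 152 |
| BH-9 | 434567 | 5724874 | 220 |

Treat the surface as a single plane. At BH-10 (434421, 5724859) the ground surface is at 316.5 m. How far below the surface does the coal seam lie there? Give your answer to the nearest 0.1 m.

67.7 m

Let the plane be z = a·easting + b·northing + c.
BH-8−BH-7: 155a + 146b = −83;  BH-9−BH-7: 241a − 56b = −15.
Solving gives a = −0.155883828, b = −0.403000046.
Then c = 235 − a·434326 − b·5724930 = 2375086.45.
At (434421, 5724859): z_contact = −67719.21 − 2307118.44 + 2375086.45 = 248.80 m.
Depth below ground = 316.5 − 248.80 = 67.7 m.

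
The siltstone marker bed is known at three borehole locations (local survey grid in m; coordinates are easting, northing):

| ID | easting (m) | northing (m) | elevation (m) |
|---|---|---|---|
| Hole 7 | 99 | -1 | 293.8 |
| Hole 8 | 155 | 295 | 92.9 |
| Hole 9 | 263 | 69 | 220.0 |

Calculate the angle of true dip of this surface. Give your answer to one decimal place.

33.8°

Let the plane be z = a·easting + b·northing + c.
Hole 8−Hole 7: 56a + 296b = −200.9;  Hole 9−Hole 7: 164a + 70b = −73.8.
Solving gives a = −0.17439, b = −0.64572.
Gradient magnitude |∇z| = √(a² + b²) = √(0.03041 + 0.41696) = 0.66886.
True dip = arctan(0.66886) = 33.8°, dipping toward NNE (azimuth ≈ 015°).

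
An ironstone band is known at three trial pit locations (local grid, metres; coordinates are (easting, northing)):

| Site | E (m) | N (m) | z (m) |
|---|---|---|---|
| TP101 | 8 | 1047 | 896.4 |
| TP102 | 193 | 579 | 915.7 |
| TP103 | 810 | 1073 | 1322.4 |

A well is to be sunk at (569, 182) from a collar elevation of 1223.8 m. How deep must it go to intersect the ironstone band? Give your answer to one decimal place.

Let the plane be z = a·E + b·N + c.
TP102−TP101: 185a − 468b = 19.3;  TP103−TP101: 802a + 26b = 426.
Solving gives a = 0.525771, b = 0.166598.
Then c = 896.4 − a·8 − b·1047 = 717.77.
At (569, 182): z_contact = 299.16 + 30.32 + 717.77 = 1047.25 m.
Depth below ground = 1223.8 − 1047.25 = 176.5 m.

176.5 m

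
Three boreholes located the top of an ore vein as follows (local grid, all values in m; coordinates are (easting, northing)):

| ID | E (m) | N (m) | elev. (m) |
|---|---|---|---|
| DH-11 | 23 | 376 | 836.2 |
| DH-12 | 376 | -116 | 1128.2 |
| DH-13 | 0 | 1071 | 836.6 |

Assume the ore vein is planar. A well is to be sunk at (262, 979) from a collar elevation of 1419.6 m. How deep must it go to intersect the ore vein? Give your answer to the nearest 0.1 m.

Two edge vectors: DH-11→DH-12 = (353, -492, 292), DH-11→DH-13 = (-23, 695, 0.4).
Normal n = (DH-11→DH-12) × (DH-11→DH-13) = (-203136.8, -6857.2, 234019).
So ∂z/∂E = −n_x/n_z = 0.868036 and ∂z/∂N = −n_y/n_z = 0.029302.
Intercept c from DH-11: 836.2 − 19.96 − 11.02 = 805.22.
At (262, 979): z_contact = 227.43 + 28.69 + 805.22 = 1061.33 m.
Depth below ground = 1419.6 − 1061.33 = 358.3 m.

358.3 m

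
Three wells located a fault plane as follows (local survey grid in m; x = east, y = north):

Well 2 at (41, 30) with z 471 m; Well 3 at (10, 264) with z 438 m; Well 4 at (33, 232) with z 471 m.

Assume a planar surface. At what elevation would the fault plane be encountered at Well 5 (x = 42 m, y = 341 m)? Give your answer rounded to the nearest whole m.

Let the plane be z = a·x + b·y + c.
Well 3−Well 2: −31a + 234b = −33;  Well 4−Well 2: −8a + 202b = 0.
Solving gives a = 1.51845, b = 0.06014.
Then c = 471 − a·41 − b·30 = 406.94.
At (42, 341): z = 63.8 + 20.5 + 406.94 = 491.2 m.

491 m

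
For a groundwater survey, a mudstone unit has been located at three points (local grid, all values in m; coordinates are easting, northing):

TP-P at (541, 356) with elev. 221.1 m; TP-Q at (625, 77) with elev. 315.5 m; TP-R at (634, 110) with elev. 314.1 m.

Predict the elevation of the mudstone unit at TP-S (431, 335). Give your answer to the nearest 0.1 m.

168.2 m

Let the plane be z = a·easting + b·northing + c.
TP-Q−TP-P: 84a − 279b = 94.4;  TP-R−TP-P: 93a − 246b = 93.
Solving gives a = 0.51573, b = −0.18308.
Then c = 221.1 − a·541 − b·356 = 7.27.
At (431, 335): z = 222.3 − 61.3 + 7.27 = 168.2 m.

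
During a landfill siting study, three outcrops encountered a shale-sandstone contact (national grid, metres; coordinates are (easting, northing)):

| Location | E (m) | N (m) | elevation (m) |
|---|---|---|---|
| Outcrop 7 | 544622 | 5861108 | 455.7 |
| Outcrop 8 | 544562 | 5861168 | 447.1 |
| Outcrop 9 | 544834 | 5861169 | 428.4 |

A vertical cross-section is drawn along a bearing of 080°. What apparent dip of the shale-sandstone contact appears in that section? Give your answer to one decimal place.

Two edge vectors: Outcrop 7→Outcrop 8 = (-60, 60, -8.6), Outcrop 7→Outcrop 9 = (212, 61, -27.3).
Normal n = (Outcrop 7→Outcrop 8) × (Outcrop 7→Outcrop 9) = (-1113.4, -3461.2, -16380).
So ∂z/∂E = −n_x/n_z = −0.06797 and ∂z/∂N = −n_y/n_z = −0.21131.
Unit vector along 080° is (sin 80°, cos 80°) = (0.9848, 0.1736).
Slope in that direction = a·(0.9848) + b·(0.1736) = −0.10363.
Apparent dip = arctan|0.10363| = 5.9° (true dip is 12.5°, so apparent ≤ true as expected).

5.9°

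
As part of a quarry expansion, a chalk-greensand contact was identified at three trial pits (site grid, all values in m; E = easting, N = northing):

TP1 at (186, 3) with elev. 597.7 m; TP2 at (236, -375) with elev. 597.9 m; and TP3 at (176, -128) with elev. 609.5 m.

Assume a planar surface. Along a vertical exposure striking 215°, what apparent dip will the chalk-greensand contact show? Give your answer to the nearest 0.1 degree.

16.3°

Let the plane be z = a·E + b·N + c.
TP2−TP1: 50a − 378b = 0.2;  TP3−TP1: −10a − 131b = 11.8.
Solving gives a = −0.42925, b = −0.05731.
Unit vector along 215° is (sin 215°, cos 215°) = (-0.5736, -0.8192).
Slope in that direction = a·(-0.5736) + b·(-0.8192) = 0.29315.
Apparent dip = arctan|0.29315| = 16.3° (true dip is 23.4°, so apparent ≤ true as expected).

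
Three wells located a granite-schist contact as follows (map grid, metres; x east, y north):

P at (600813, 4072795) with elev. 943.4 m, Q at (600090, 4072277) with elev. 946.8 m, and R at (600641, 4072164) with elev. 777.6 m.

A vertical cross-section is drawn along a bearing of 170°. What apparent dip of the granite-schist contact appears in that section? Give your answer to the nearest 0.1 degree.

20.0°

Two edge vectors: P→Q = (-723, -518, 3.4), P→R = (-172, -631, -165.8).
Normal n = (P→Q) × (P→R) = (88029.8, -120458.2, 367117).
So ∂z/∂x = −n_x/n_z = −0.23979 and ∂z/∂y = −n_y/n_z = 0.32812.
Unit vector along 170° is (sin 170°, cos 170°) = (0.1736, -0.9848).
Slope in that direction = a·(0.1736) + b·(-0.9848) = −0.36477.
Apparent dip = arctan|0.36477| = 20.0° (true dip is 22.1°, so apparent ≤ true as expected).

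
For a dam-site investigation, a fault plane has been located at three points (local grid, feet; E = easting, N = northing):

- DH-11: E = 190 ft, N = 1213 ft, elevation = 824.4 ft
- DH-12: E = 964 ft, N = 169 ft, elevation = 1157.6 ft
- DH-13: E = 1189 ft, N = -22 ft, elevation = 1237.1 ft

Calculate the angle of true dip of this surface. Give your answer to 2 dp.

Two edge vectors: DH-11→DH-12 = (774, -1044, 333.2), DH-11→DH-13 = (999, -1235, 412.7).
Normal n = (DH-11→DH-12) × (DH-11→DH-13) = (-19356.8, 13437, 87066).
So ∂z/∂E = −n_x/n_z = 0.22232 and ∂z/∂N = −n_y/n_z = −0.15433.
Gradient magnitude |∇z| = √(a² + b²) = √(0.04943 + 0.02382) = 0.27064.
True dip = arctan(0.27064) = 15.14°, dipping toward NW (azimuth ≈ 305°).

15.14°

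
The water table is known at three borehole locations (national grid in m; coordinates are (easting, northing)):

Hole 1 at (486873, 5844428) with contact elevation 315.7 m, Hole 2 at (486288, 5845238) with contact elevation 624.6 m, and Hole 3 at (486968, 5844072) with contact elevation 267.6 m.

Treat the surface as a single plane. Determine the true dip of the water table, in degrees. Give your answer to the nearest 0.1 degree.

Two edge vectors: Hole 1→Hole 2 = (-585, 810, 308.9), Hole 1→Hole 3 = (95, -356, -48.1).
Normal n = (Hole 1→Hole 2) × (Hole 1→Hole 3) = (71007.4, 1207, 131310).
So ∂z/∂E = −n_x/n_z = −0.54076 and ∂z/∂N = −n_y/n_z = −0.00919.
Gradient magnitude |∇z| = √(a² + b²) = √(0.29242 + 0.00008) = 0.54084.
True dip = arctan(0.54084) = 28.4°, dipping toward E (azimuth ≈ 089°).

28.4°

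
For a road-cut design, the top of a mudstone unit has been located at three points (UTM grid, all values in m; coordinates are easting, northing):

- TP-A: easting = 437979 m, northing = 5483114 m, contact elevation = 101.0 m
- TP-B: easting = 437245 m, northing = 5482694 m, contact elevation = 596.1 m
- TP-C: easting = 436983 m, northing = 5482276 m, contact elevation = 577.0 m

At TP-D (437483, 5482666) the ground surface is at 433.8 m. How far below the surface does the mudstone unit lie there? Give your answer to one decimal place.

118.2 m

Two edge vectors: TP-A→TP-B = (-734, -420, 495.1), TP-A→TP-C = (-996, -838, 476).
Normal n = (TP-A→TP-B) × (TP-A→TP-C) = (214973.8, -143735.6, 196772).
So ∂z/∂easting = −n_x/n_z = −1.092501982 and ∂z/∂northing = −n_y/n_z = 0.730467749.
Intercept c from TP-A: 101 + 478492.93 − 4005237.94 = −3526644.02.
At (437483, 5482666): z_contact = −477951.04 + 4004910.69 − 3526644.02 = 315.63 m.
Depth below ground = 433.8 − 315.63 = 118.2 m.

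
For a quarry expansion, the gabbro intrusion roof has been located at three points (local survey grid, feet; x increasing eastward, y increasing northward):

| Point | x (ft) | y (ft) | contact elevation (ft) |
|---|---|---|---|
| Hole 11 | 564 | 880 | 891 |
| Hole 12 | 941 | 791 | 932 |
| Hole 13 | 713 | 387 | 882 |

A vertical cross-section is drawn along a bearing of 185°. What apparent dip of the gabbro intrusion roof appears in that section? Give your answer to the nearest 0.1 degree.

Two edge vectors: Hole 11→Hole 12 = (377, -89, 41), Hole 11→Hole 13 = (149, -493, -9).
Normal n = (Hole 11→Hole 12) × (Hole 11→Hole 13) = (21014, 9502, -172600).
So ∂z/∂x = −n_x/n_z = 0.12175 and ∂z/∂y = −n_y/n_z = 0.05505.
Unit vector along 185° is (sin 185°, cos 185°) = (-0.0872, -0.9962).
Slope in that direction = a·(-0.0872) + b·(-0.9962) = −0.06545.
Apparent dip = arctan|0.06545| = 3.7° (true dip is 7.6°, so apparent ≤ true as expected).

3.7°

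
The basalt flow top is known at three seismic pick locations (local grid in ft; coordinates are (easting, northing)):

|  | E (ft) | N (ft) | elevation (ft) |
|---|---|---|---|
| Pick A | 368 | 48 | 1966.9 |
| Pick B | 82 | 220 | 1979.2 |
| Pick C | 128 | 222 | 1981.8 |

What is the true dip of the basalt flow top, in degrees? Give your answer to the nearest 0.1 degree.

9.2°

Two edge vectors: Pick A→Pick B = (-286, 172, 12.3), Pick A→Pick C = (-240, 174, 14.9).
Normal n = (Pick A→Pick B) × (Pick A→Pick C) = (422.6, 1309.4, -8484).
So ∂z/∂E = −n_x/n_z = 0.04981 and ∂z/∂N = −n_y/n_z = 0.15434.
Gradient magnitude |∇z| = √(a² + b²) = √(0.00248 + 0.02382) = 0.16218.
True dip = arctan(0.16218) = 9.2°, dipping toward SSW (azimuth ≈ 198°).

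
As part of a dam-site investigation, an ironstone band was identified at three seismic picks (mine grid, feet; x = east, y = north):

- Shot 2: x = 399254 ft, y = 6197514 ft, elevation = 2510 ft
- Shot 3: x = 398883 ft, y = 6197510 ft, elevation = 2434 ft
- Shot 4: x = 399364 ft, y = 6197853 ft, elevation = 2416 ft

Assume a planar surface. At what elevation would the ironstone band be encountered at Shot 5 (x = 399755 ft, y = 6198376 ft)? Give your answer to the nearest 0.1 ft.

Two edge vectors: Shot 2→Shot 3 = (-371, -4, -76), Shot 2→Shot 4 = (110, 339, -94).
Normal n = (Shot 2→Shot 3) × (Shot 2→Shot 4) = (26140, -43234, -125329).
So ∂z/∂x = −n_x/n_z = 0.208571041 and ∂z/∂y = −n_y/n_z = −0.344964055.
Intercept c from Shot 2: 2510 − 83272.82 + 2137919.56 = 2057156.74.
At (399755, 6198376): z = 83377.3 − 2138216.9 + 2057156.74 = 2317.1 ft.

2317.1 ft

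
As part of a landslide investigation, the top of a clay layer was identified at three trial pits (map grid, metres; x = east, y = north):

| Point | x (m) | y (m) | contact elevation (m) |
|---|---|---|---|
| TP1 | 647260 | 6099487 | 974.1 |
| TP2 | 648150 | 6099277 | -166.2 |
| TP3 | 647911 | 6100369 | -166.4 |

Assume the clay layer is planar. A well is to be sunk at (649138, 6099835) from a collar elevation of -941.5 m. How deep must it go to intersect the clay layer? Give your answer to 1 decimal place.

Two edge vectors: TP1→TP2 = (890, -210, -1140.3), TP1→TP3 = (651, 882, -1140.5).
Normal n = (TP1→TP2) × (TP1→TP3) = (1245249.6, 272709.7, 921690).
So ∂z/∂x = −n_x/n_z = −1.351050353 and ∂z/∂y = −n_y/n_z = −0.295880068.
Intercept c from TP1: 974.1 + 874480.85 + 1804716.63 = 2680171.58.
At (649138, 6099835): z_contact = −877018.12 − 1804819.60 + 2680171.58 = -1666.14 m.
Depth below ground = -941.5 − (-1666.14) = 724.6 m.

724.6 m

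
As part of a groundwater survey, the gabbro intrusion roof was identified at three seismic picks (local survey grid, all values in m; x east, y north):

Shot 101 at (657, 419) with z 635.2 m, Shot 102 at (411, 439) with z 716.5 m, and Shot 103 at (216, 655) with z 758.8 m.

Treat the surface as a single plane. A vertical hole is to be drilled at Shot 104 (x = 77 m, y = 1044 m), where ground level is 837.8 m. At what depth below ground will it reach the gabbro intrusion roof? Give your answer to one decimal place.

74.9 m

Two edge vectors: Shot 101→Shot 102 = (-246, 20, 81.3), Shot 101→Shot 103 = (-441, 236, 123.6).
Normal n = (Shot 101→Shot 102) × (Shot 101→Shot 103) = (-16714.8, -5447.7, -49236).
So ∂z/∂x = −n_x/n_z = −0.339483 and ∂z/∂y = −n_y/n_z = −0.110645.
Intercept c from Shot 101: 635.2 + 223.04 + 46.36 = 904.60.
At (77, 1044): z_contact = −26.14 − 115.51 + 904.60 = 762.95 m.
Depth below ground = 837.8 − 762.95 = 74.9 m.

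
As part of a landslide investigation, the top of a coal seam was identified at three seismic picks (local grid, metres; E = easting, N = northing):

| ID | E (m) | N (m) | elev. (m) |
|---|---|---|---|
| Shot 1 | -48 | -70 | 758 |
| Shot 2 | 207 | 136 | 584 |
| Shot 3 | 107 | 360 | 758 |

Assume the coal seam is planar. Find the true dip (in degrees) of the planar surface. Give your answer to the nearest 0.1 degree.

Let the plane be z = a·E + b·N + c.
Shot 2−Shot 1: 255a + 206b = −174;  Shot 3−Shot 1: 155a + 430b = 0.
Solving gives a = −0.96269, b = 0.34701.
Gradient magnitude |∇z| = √(a² + b²) = √(0.92677 + 0.12042) = 1.02332.
True dip = arctan(1.02332) = 45.7°, dipping toward ESE (azimuth ≈ 110°).

45.7°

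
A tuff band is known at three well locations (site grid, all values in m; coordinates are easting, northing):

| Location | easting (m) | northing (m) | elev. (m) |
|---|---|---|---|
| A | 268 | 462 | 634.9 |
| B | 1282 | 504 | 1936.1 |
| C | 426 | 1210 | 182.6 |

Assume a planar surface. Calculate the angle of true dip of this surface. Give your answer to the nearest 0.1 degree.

57.8°

Let the plane be z = a·easting + b·northing + c.
B−A: 1014a + 42b = 1301.2;  C−A: 158a + 748b = −452.3.
Solving gives a = 1.31983, b = −0.88347.
Gradient magnitude |∇z| = √(a² + b²) = √(1.74195 + 0.78051) = 1.58823.
True dip = arctan(1.58823) = 57.8°, dipping toward NW (azimuth ≈ 304°).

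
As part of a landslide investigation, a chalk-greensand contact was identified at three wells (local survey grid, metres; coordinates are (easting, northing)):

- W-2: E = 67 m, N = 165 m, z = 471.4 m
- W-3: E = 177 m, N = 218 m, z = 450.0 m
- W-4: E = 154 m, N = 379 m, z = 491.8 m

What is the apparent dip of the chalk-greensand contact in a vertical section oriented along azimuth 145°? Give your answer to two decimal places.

19.25°

Two edge vectors: W-2→W-3 = (110, 53, -21.4), W-2→W-4 = (87, 214, 20.4).
Normal n = (W-2→W-3) × (W-2→W-4) = (5660.8, -4105.8, 18929).
So ∂z/∂E = −n_x/n_z = −0.29905 and ∂z/∂N = −n_y/n_z = 0.21691.
Unit vector along 145° is (sin 145°, cos 145°) = (0.5736, -0.8192).
Slope in that direction = a·(0.5736) + b·(-0.8192) = −0.34921.
Apparent dip = arctan|0.34921| = 19.25° (true dip is 20.3°, so apparent ≤ true as expected).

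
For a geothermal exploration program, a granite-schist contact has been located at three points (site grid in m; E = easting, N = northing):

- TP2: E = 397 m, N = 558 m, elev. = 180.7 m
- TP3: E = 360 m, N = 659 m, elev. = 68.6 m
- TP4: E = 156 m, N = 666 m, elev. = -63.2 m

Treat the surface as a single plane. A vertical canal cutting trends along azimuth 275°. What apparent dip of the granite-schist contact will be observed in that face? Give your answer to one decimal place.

Let the plane be z = a·E + b·N + c.
TP3−TP2: −37a + 101b = −112.1;  TP4−TP2: −241a + 108b = −243.9.
Solving gives a = 0.61573, b = −0.88434.
Unit vector along 275° is (sin 275°, cos 275°) = (-0.9962, 0.0872).
Slope in that direction = a·(-0.9962) + b·(0.0872) = −0.69047.
Apparent dip = arctan|0.69047| = 34.6° (true dip is 47.1°, so apparent ≤ true as expected).

34.6°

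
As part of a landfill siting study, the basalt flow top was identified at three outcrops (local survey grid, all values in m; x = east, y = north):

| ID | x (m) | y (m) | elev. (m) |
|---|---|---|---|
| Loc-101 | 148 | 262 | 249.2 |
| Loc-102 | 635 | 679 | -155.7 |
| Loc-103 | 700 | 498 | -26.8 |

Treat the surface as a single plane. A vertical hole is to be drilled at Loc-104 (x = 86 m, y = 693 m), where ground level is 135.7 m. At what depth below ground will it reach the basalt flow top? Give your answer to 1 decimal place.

Two edge vectors: Loc-101→Loc-102 = (487, 417, -404.9), Loc-101→Loc-103 = (552, 236, -276).
Normal n = (Loc-101→Loc-102) × (Loc-101→Loc-103) = (-19535.6, -89092.8, -115252).
So ∂z/∂x = −n_x/n_z = −0.16950 and ∂z/∂y = −n_y/n_z = −0.77303.
Intercept c from Loc-101: 249.2 + 25.09 + 202.53 = 476.82.
At (86, 693): z_contact = −14.58 − 535.71 + 476.82 = -73.47 m.
Depth below ground = 135.7 − (-73.47) = 209.2 m.

209.2 m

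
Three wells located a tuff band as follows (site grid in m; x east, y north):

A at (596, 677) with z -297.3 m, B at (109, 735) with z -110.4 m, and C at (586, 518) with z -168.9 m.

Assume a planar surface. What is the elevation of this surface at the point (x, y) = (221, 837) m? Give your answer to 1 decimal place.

-243.1 m

Let the plane be z = a·x + b·y + c.
B−A: −487a + 58b = 186.9;  C−A: −10a − 159b = 128.4.
Solving gives a = −0.47639, b = −0.77759.
Then c = -297.3 − a·596 − b·677 = 513.05.
At (221, 837): z = −105.3 − 650.8 + 513.05 = -243.1 m.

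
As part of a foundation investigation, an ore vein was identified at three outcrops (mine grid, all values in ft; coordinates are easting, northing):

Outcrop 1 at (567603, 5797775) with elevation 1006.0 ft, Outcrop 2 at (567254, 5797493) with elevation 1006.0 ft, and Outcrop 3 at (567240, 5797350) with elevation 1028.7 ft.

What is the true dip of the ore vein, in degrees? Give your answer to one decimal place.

Let the plane be z = a·easting + b·northing + c.
Outcrop 2−Outcrop 1: −349a − 282b = 0;  Outcrop 3−Outcrop 1: −363a − 425b = 22.7.
Solving gives a = 0.13929, b = −0.17238.
Gradient magnitude |∇z| = √(a² + b²) = √(0.01940 + 0.02971) = 0.22162.
True dip = arctan(0.22162) = 12.5°, dipping toward NW (azimuth ≈ 321°).

12.5°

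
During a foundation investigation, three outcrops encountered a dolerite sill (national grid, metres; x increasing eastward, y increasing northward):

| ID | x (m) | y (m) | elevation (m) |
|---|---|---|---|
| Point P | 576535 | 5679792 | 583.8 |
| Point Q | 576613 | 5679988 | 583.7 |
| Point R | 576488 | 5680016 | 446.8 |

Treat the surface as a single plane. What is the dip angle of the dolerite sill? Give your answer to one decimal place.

Two edge vectors: Point P→Point Q = (78, 196, -0.1), Point P→Point R = (-47, 224, -137).
Normal n = (Point P→Point Q) × (Point P→Point R) = (-26829.6, 10690.7, 26684).
So ∂z/∂x = −n_x/n_z = 1.00546 and ∂z/∂y = −n_y/n_z = −0.40064.
Gradient magnitude |∇z| = √(a² + b²) = √(1.01094 + 0.16051) = 1.08234.
True dip = arctan(1.08234) = 47.3°, dipping toward WNW (azimuth ≈ 292°).

47.3°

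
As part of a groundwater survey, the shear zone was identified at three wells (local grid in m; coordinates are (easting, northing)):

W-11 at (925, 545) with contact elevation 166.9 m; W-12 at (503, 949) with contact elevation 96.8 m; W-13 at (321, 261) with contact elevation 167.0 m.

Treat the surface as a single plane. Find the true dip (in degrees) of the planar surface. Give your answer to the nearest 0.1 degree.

Let the plane be z = a·E + b·N + c.
W-12−W-11: −422a + 404b = −70.1;  W-13−W-11: −604a − 284b = 0.1.
Solving gives a = 0.05460, b = −0.11648.
Gradient magnitude |∇z| = √(a² + b²) = √(0.00298 + 0.01357) = 0.12864.
True dip = arctan(0.12864) = 7.3°, dipping toward NNW (azimuth ≈ 335°).

7.3°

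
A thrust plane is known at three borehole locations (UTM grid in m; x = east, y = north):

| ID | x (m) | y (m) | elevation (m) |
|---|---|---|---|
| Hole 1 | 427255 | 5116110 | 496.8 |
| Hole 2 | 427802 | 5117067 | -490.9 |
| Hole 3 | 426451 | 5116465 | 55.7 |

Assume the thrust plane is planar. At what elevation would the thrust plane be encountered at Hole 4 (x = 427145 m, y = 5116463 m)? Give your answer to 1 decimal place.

Two edge vectors: Hole 1→Hole 2 = (547, 957, -987.7), Hole 1→Hole 3 = (-804, 355, -441.1).
Normal n = (Hole 1→Hole 2) × (Hole 1→Hole 3) = (-71499.2, 1035392.5, 963613).
So ∂z/∂x = −n_x/n_z = 0.074199082 and ∂z/∂y = −n_y/n_z = −1.074489966.
Intercept c from Hole 1: 496.8 − 31701.93 + 5497208.86 = 5466003.73.
At (427145, 5116463): z = 31693.8 − 5497588.2 + 5466003.73 = 109.3 m.

109.3 m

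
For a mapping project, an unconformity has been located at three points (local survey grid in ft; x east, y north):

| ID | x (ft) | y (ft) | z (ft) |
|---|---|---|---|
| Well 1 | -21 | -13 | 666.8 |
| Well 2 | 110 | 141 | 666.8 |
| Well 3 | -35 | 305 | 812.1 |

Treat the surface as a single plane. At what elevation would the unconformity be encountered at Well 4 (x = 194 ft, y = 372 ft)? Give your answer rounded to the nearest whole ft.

Two edge vectors: Well 1→Well 2 = (131, 154, 0), Well 1→Well 3 = (-14, 318, 145.3).
Normal n = (Well 1→Well 2) × (Well 1→Well 3) = (22376.2, -19034.3, 43814).
So ∂z/∂x = −n_x/n_z = −0.51071 and ∂z/∂y = −n_y/n_z = 0.43443.
Intercept c from Well 1: 666.8 − 10.72 + 5.65 = 661.72.
At (194, 372): z = −99.1 + 161.6 + 661.72 = 724.3 ft.

724 ft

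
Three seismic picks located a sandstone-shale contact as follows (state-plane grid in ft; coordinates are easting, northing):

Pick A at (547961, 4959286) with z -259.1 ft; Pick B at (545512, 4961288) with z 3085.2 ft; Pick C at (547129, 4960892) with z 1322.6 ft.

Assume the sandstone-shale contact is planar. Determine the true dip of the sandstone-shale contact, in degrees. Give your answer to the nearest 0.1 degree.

Two edge vectors: Pick A→Pick B = (-2449, 2002, 3344.3), Pick A→Pick C = (-832, 1606, 1581.7).
Normal n = (Pick A→Pick B) × (Pick A→Pick C) = (-2204382.4, 1091125.7, -2267430).
So ∂z/∂easting = −n_x/n_z = −0.97219 and ∂z/∂northing = −n_y/n_z = 0.48122.
Gradient magnitude |∇z| = √(a² + b²) = √(0.94516 + 0.23157) = 1.08477.
True dip = arctan(1.08477) = 47.3°, dipping toward ESE (azimuth ≈ 116°).

47.3°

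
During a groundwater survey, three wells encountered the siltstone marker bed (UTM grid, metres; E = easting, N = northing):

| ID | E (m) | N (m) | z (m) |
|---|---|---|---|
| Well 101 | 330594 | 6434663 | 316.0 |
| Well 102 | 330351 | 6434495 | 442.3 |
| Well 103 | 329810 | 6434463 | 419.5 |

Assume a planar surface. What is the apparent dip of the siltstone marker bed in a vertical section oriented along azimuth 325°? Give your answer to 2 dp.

Two edge vectors: Well 101→Well 102 = (-243, -168, 126.3), Well 101→Well 103 = (-784, -200, 103.5).
Normal n = (Well 101→Well 102) × (Well 101→Well 103) = (7872, -73868.7, -83112).
So ∂z/∂E = −n_x/n_z = 0.09472 and ∂z/∂N = −n_y/n_z = −0.88879.
Unit vector along 325° is (sin 325°, cos 325°) = (-0.5736, 0.8192).
Slope in that direction = a·(-0.5736) + b·(0.8192) = −0.78238.
Apparent dip = arctan|0.78238| = 38.04° (true dip is 41.8°, so apparent ≤ true as expected).

38.04°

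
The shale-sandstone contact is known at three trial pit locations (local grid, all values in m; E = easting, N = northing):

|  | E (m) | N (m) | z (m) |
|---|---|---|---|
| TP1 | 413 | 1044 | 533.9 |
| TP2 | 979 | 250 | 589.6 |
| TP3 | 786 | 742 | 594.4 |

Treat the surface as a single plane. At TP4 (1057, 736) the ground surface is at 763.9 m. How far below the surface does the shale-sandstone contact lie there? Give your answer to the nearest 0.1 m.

102.6 m

Let the plane be z = a·E + b·N + c.
TP2−TP1: 566a − 794b = 55.7;  TP3−TP1: 373a − 302b = 60.5.
Solving gives a = 0.249266, b = 0.107537.
Then c = 533.9 − a·413 − b·1044 = 318.68.
At (1057, 736): z_contact = 263.47 + 79.15 + 318.68 = 661.31 m.
Depth below ground = 763.9 − 661.31 = 102.6 m.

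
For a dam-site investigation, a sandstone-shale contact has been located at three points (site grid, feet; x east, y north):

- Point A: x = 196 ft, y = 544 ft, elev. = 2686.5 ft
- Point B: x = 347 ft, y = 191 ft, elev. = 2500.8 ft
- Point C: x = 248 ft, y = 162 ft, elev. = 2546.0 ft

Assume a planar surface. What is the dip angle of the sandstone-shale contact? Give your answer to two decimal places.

Two edge vectors: Point A→Point B = (151, -353, -185.7), Point A→Point C = (52, -382, -140.5).
Normal n = (Point A→Point B) × (Point A→Point C) = (-21340.9, 11559.1, -39326).
So ∂z/∂x = −n_x/n_z = −0.54267 and ∂z/∂y = −n_y/n_z = 0.29393.
Gradient magnitude |∇z| = √(a² + b²) = √(0.29449 + 0.08639) = 0.61716.
True dip = arctan(0.61716) = 31.68°, dipping toward ESE (azimuth ≈ 118°).

31.68°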